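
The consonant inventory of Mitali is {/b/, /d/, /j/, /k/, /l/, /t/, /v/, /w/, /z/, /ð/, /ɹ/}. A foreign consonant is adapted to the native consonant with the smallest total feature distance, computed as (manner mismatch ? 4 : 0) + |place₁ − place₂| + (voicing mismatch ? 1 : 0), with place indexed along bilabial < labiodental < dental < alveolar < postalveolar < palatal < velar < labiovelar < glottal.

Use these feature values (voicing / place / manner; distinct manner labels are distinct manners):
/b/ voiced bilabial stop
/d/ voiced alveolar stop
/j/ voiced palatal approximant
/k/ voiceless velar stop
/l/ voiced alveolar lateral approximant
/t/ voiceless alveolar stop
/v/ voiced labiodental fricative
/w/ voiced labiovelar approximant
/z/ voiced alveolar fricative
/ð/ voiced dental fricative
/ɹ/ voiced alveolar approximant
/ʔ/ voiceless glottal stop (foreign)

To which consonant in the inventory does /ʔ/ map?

/k/ is closest: same manner (stop), place distance 2 (glottal→velar), same voicing; total 2. Next closest is /t/ at distance 5.

k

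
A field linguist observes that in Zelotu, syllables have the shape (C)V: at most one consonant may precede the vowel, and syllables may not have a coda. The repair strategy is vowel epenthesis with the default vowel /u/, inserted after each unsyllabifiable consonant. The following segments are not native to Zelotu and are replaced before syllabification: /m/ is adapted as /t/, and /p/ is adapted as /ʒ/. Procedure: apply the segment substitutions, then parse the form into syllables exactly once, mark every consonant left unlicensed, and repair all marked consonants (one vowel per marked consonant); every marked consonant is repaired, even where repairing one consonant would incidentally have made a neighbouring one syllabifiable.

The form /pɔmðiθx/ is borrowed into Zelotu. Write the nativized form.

Substitution: /p/ → /ʒ/, /m/ → /t/, giving /ʒɔtðiθx/.
The consonants /t/, /θ/, /x/ cannot be parsed into a legal (C)V syllable (no codas are permitted; onsets are limited to one consonant).
Each unlicensed consonant becomes the onset of a new syllable: /t/ → /tu/, /θ/ → /θu/, /x/ → /xu/.

ʒɔtuðiθuxu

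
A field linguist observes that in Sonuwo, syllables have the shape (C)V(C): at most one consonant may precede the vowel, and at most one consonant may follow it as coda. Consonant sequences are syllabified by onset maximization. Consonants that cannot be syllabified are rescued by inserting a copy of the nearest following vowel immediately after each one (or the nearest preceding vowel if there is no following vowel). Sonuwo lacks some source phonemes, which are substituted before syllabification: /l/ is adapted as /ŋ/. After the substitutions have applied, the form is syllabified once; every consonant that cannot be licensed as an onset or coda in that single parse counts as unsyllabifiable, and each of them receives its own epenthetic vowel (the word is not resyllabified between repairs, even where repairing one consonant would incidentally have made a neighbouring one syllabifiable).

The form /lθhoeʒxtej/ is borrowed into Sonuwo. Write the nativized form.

ŋoθohoeʒxetej

Substitution: /l/ → /ŋ/, giving /ŋθhoeʒxtej/.
Under (C)V(C), the unsyllabifiable consonants are /ŋ/, /θ/, /x/ (at most one coda consonant is licensed; onsets are limited to one consonant).
Inserting the epenthetic vowel yields /ŋ/ → /ŋo/, /θ/ → /θo/, /x/ → /xe/.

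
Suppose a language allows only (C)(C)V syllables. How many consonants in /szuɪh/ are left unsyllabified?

Syllabifying with onset maximization leaves /h/ stranded (no codas are permitted; onsets may contain at most 2 consonants).

1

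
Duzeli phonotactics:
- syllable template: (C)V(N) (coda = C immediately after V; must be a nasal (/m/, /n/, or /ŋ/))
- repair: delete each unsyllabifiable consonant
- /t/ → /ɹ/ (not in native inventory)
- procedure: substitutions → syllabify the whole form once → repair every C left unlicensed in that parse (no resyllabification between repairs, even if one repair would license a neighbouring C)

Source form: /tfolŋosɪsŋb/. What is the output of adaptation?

foŋosɪ

Substitution: /t/ → /ɹ/, giving /ɹfolŋosɪsŋb/.
The consonants /ɹ/, /l/, /s/, /ŋ/, /b/ cannot be parsed into a legal (C)V(N) syllable (only a nasal (/m/, /n/, or /ŋ/) is licensed in coda position; onsets are limited to one consonant).
Each unlicensed consonant is deleted: /ɹ/, /l/, /s/, /ŋ/, /b/.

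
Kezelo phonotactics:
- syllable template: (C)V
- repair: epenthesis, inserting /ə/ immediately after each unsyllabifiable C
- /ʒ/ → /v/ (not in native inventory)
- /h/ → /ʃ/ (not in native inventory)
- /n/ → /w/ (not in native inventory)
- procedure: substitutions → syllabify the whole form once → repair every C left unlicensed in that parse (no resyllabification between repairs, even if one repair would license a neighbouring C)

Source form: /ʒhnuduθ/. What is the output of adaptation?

vəʃəwuduθə

Substitution: /ʒ/ → /v/, /h/ → /ʃ/, /n/ → /w/, giving /vʃwuduθ/.
Under (C)V, the unsyllabifiable consonants are /v/, /ʃ/, /θ/ (no codas are permitted; onsets are limited to one consonant).
Inserting the epenthetic vowel yields /v/ → /və/, /ʃ/ → /ʃə/, /θ/ → /θə/.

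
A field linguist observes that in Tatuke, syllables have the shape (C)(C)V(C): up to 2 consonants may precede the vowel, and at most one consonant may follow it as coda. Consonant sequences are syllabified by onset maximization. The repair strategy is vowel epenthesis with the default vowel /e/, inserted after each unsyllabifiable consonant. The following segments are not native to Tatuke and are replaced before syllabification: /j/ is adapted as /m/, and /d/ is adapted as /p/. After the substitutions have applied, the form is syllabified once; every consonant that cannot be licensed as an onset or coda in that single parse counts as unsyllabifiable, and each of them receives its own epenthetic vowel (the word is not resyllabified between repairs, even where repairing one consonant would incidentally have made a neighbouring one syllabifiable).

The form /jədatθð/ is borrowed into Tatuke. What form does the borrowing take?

Substitution: /j/ → /m/, /d/ → /p/, giving /məpatθð/.
The consonants /θ/, /ð/ cannot be parsed into a legal (C)(C)V(C) syllable (at most one coda consonant is licensed; onsets may contain at most 2 consonants).
Each unlicensed consonant becomes the onset of a new syllable: /θ/ → /θe/, /ð/ → /ðe/.

məpatθeðe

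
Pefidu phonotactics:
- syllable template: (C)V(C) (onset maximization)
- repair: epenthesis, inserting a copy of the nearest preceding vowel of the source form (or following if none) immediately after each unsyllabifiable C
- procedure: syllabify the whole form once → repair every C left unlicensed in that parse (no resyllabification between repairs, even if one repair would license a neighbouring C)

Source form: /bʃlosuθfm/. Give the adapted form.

Under (C)V(C), the unsyllabifiable consonants are /b/, /ʃ/, /f/, /m/ (at most one coda consonant is licensed; onsets are limited to one consonant).
Each unlicensed consonant becomes the onset of a new syllable: /b/ → /bo/, /ʃ/ → /ʃo/, /f/ → /fu/, /m/ → /mu/.

boʃolosuθfumu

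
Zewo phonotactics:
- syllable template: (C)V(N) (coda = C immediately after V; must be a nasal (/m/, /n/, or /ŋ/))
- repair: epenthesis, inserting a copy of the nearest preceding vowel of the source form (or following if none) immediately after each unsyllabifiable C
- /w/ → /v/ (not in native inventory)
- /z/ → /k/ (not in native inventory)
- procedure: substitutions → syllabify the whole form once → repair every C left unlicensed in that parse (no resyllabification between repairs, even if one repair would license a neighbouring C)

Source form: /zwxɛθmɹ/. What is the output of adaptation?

kɛvɛxɛθɛmɛɹɛ

Substitution: /z/ → /k/, /w/ → /v/, giving /kvxɛθmɹ/.
Syllabifying with onset maximization leaves /k/, /v/, /θ/, /m/, /ɹ/ stranded (only a nasal (/m/, /n/, or /ŋ/) is licensed in coda position; onsets are limited to one consonant).
Each unlicensed consonant becomes the onset of a new syllable: /k/ → /kɛ/, /v/ → /vɛ/, /θ/ → /θɛ/, /m/ → /mɛ/, /ɹ/ → /ɹɛ/.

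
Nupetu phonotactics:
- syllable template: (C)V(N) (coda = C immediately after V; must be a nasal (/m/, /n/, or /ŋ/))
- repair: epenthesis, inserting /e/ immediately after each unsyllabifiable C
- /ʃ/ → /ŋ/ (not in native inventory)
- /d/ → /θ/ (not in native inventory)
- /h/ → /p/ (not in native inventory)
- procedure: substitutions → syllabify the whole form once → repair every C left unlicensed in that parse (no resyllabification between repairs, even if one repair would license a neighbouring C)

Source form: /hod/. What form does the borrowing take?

Substitution: /h/ → /p/, /d/ → /θ/, giving /poθ/.
Syllabifying with onset maximization leaves /θ/ stranded (only a nasal (/m/, /n/, or /ŋ/) is licensed in coda position; onsets are limited to one consonant).
Epenthesis after each stranded consonant: /θ/ → /θe/.

poθe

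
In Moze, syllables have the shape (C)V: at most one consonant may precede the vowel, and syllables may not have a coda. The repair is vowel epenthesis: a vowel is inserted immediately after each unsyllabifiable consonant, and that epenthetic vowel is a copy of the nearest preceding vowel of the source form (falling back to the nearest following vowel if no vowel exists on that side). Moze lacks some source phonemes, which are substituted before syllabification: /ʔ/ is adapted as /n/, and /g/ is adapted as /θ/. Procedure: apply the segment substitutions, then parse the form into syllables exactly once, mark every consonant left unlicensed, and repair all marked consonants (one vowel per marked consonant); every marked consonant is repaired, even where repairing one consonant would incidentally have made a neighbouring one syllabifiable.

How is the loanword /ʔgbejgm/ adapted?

Substitution: /ʔ/ → /n/, /g/ → /θ/, giving /nθbejθm/.
The consonants /n/, /θ/, /j/, /θ/, /m/ cannot be parsed into a legal (C)V syllable (no codas are permitted; onsets are limited to one consonant).
Inserting the epenthetic vowel yields /n/ → /ne/, /θ/ → /θe/, /j/ → /je/, /θ/ → /θe/, /m/ → /me/.

neθebejeθeme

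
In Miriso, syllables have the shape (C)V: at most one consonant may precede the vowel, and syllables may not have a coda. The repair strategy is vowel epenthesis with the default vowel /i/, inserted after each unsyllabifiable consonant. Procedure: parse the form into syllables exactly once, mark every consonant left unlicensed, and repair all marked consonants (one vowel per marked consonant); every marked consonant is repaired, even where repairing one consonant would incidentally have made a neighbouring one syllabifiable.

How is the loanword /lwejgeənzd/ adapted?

liwejigeənizidi

Under (C)V, the unsyllabifiable consonants are /l/, /j/, /n/, /z/, /d/ (no codas are permitted; onsets are limited to one consonant).
Inserting the epenthetic vowel yields /l/ → /li/, /j/ → /ji/, /n/ → /ni/, /z/ → /zi/, /d/ → /di/.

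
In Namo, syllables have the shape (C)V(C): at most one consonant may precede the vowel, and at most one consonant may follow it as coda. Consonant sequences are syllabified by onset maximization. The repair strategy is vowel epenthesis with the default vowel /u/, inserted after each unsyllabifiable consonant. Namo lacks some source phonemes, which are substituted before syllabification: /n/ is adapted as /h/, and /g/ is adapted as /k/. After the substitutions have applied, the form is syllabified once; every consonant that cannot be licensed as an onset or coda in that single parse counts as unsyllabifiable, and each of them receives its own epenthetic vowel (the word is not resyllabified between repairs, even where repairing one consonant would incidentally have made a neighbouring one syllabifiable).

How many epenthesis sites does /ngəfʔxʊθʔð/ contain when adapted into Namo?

After substitution the input is /hkəfʔxʊθʔð/.
The unsyllabifiable consonants are /h/, /ʔ/, /ʔ/, /ð/; each receives one epenthetic vowel.

4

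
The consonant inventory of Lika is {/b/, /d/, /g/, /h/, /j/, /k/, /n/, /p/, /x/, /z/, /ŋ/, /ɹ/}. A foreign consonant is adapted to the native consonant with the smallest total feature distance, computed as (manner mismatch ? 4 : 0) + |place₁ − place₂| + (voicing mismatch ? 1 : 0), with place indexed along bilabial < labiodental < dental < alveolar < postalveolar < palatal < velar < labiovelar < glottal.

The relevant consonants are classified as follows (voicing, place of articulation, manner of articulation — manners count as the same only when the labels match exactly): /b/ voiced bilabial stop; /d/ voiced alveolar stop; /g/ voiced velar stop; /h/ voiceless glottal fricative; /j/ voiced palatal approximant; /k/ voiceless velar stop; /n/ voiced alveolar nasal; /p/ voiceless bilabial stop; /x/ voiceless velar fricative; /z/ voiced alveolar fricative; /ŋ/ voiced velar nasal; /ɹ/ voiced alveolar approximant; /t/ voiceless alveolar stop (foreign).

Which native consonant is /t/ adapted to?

d

/d/ is closest: same manner (stop), place distance 0 (alveolar→alveolar), voicing differs (+1); total 1. Next closest is /k/ at distance 3.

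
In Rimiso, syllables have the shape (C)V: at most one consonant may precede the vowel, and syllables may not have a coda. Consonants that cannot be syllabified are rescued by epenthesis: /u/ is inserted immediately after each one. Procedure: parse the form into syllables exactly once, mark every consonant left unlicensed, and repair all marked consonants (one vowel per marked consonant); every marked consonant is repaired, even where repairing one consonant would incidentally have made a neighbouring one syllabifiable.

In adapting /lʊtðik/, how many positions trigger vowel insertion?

The unsyllabifiable consonants are /t/, /k/; each receives one epenthetic vowel.

2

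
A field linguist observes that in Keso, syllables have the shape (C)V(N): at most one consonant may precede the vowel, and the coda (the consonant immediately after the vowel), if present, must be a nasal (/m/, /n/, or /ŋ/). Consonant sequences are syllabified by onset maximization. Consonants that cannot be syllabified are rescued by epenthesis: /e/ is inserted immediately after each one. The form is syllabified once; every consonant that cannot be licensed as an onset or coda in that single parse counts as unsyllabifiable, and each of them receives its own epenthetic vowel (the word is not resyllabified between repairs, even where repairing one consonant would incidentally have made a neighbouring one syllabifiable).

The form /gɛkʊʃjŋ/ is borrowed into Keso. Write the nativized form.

Syllabifying with onset maximization leaves /ʃ/, /j/, /ŋ/ stranded (only a nasal (/m/, /n/, or /ŋ/) is licensed in coda position; onsets are limited to one consonant).
Epenthesis after each stranded consonant: /ʃ/ → /ʃe/, /j/ → /je/, /ŋ/ → /ŋe/.

gɛkʊʃejeŋe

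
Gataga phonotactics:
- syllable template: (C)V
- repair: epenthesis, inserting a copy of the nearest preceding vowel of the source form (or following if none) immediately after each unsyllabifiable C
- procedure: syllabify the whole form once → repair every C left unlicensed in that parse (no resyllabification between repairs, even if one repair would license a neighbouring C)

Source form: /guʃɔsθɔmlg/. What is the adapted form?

The consonants /s/, /m/, /l/, /g/ cannot be parsed into a legal (C)V syllable (no codas are permitted; onsets are limited to one consonant).
Inserting the epenthetic vowel yields /s/ → /sɔ/, /m/ → /mɔ/, /l/ → /lɔ/, /g/ → /gɔ/.

guʃɔsɔθɔmɔlɔgɔ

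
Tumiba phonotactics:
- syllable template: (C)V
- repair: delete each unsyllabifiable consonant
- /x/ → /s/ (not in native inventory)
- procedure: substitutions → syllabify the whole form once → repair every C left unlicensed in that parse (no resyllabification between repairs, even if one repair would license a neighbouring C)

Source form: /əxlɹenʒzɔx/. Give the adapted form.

əɹezɔ

Substitution: /x/ → /s/, giving /əslɹenʒzɔs/.
Syllabifying with onset maximization leaves /s/, /l/, /n/, /ʒ/, /s/ stranded (no codas are permitted; onsets are limited to one consonant).
Deletion applies to /s/, /l/, /n/, /ʒ/, /s/.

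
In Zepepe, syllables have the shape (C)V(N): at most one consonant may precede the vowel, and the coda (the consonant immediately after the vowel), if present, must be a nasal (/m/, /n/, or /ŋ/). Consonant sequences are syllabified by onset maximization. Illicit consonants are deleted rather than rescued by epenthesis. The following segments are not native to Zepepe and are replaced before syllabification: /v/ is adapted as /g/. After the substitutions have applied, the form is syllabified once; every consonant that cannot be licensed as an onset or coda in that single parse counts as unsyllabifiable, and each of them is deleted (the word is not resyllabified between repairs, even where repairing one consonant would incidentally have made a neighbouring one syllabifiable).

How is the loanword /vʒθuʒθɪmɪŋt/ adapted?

Substitution: /v/ → /g/, giving /gʒθuʒθɪmɪŋt/.
Under (C)V(N), the unsyllabifiable consonants are /g/, /ʒ/, /ʒ/, /t/ (only a nasal (/m/, /n/, or /ŋ/) is licensed in coda position; onsets are limited to one consonant).
Deleting the stranded consonants removes /g/, /ʒ/, /ʒ/, /t/.

θuθɪmɪŋ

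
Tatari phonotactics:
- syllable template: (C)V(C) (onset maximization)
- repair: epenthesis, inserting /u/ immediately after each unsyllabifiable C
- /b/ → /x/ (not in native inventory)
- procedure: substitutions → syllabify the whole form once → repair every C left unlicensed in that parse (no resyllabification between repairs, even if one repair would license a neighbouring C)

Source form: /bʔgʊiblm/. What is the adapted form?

Substitution: /b/ → /x/, giving /xʔgʊixlm/.
The consonants /x/, /ʔ/, /l/, /m/ cannot be parsed into a legal (C)V(C) syllable (at most one coda consonant is licensed; onsets are limited to one consonant).
Each unlicensed consonant becomes the onset of a new syllable: /x/ → /xu/, /ʔ/ → /ʔu/, /l/ → /lu/, /m/ → /mu/.

xuʔugʊixlumu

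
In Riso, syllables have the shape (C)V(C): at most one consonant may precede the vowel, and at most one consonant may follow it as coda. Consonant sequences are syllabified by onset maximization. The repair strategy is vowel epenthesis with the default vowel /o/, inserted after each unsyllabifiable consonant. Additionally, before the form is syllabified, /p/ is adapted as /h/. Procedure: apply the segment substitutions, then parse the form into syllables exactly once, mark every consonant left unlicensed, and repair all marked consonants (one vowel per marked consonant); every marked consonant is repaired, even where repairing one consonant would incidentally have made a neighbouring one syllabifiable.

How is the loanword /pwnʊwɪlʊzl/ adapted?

howonʊwɪlʊzlo

Substitution: /p/ → /h/, giving /hwnʊwɪlʊzl/.
Syllabifying with onset maximization leaves /h/, /w/, /l/ stranded (at most one coda consonant is licensed; onsets are limited to one consonant).
Each unlicensed consonant becomes the onset of a new syllable: /h/ → /ho/, /w/ → /wo/, /l/ → /lo/.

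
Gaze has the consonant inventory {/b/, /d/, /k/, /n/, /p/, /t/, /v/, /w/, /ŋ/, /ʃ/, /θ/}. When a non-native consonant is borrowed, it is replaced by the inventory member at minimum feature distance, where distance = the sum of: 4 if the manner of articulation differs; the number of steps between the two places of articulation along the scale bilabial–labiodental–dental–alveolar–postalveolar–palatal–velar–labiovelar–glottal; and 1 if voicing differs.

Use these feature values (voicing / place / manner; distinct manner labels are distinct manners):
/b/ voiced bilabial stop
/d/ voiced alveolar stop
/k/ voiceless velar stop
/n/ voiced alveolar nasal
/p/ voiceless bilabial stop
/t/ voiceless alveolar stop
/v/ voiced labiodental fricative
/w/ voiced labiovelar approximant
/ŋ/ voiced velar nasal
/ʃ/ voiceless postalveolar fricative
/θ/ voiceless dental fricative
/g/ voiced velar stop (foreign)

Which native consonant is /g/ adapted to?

k

/k/ is closest: same manner (stop), place distance 0 (velar→velar), voicing differs (+1); total 1. Next closest is /d/ at distance 3.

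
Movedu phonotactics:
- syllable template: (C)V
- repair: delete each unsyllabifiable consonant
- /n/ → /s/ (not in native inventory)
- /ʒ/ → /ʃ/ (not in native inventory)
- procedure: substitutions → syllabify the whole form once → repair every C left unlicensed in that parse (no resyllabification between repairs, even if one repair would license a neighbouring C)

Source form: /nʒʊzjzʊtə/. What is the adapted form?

ʃʊzʊtə

Substitution: /n/ → /s/, /ʒ/ → /ʃ/, giving /sʃʊzjzʊtə/.
The consonants /s/, /z/, /j/ cannot be parsed into a legal (C)V syllable (no codas are permitted; onsets are limited to one consonant).
Deletion applies to /s/, /z/, /j/.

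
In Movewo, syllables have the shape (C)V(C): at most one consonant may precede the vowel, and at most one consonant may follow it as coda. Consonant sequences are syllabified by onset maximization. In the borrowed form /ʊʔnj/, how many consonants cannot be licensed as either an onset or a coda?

2

Under (C)V(C), the unsyllabifiable consonants are /n/, /j/ (at most one coda consonant is licensed; onsets are limited to one consonant).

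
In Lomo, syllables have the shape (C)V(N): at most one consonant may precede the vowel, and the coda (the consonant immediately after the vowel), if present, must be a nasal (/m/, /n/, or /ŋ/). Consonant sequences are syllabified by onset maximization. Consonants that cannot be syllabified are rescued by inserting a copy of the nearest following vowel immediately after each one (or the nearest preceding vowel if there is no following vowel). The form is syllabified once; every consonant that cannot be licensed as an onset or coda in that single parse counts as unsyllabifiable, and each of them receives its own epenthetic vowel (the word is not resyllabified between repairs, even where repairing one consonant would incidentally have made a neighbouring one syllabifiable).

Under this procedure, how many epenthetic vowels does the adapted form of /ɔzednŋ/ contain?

The unsyllabifiable consonants are /d/, /n/, /ŋ/; each receives one epenthetic vowel.

3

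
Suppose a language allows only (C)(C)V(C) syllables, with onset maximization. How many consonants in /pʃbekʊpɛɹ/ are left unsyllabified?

1

The consonants /p/ cannot be parsed into a legal (C)(C)V(C) syllable (at most one coda consonant is licensed; onsets may contain at most 2 consonants).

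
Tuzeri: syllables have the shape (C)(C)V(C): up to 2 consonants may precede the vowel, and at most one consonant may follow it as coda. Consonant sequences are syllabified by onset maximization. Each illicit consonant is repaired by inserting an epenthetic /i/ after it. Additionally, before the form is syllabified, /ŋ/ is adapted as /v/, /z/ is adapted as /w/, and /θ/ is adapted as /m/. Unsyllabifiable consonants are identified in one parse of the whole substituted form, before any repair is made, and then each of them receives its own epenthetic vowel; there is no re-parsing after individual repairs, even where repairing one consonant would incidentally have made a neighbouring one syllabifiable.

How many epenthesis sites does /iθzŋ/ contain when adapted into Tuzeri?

2

After substitution the input is /imwv/.
The unsyllabifiable consonants are /w/, /v/; each receives one epenthetic vowel.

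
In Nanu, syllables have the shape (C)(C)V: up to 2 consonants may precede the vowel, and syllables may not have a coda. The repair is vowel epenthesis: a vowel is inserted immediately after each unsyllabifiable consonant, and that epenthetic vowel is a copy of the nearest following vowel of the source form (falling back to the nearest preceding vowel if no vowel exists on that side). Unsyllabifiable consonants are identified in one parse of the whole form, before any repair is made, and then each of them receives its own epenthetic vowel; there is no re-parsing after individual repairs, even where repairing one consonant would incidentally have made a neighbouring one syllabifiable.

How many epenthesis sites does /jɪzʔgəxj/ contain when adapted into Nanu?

The unsyllabifiable consonants are /z/, /x/, /j/; each receives one epenthetic vowel.

3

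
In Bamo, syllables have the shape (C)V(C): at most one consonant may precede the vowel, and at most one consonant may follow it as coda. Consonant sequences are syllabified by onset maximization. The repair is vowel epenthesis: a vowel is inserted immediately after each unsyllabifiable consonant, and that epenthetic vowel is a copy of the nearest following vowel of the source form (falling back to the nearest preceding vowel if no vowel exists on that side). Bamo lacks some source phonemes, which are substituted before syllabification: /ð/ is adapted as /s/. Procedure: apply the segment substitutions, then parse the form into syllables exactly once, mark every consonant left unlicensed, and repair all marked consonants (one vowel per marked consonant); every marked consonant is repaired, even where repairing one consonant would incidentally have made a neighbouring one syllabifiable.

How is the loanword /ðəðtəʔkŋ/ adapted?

səstəʔkəŋə

Substitution: /ð/ → /s/, giving /səstəʔkŋ/.
Syllabifying with onset maximization leaves /k/, /ŋ/ stranded (at most one coda consonant is licensed; onsets are limited to one consonant).
Inserting the epenthetic vowel yields /k/ → /kə/, /ŋ/ → /ŋə/.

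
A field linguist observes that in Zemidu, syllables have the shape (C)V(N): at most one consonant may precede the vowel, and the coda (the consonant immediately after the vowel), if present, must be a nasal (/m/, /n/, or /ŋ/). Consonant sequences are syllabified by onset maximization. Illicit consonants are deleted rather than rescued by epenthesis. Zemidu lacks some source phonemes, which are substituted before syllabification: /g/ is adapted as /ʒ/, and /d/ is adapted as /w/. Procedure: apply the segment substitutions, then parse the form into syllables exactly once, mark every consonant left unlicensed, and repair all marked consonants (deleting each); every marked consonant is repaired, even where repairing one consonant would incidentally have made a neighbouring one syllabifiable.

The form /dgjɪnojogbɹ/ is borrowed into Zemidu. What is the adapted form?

Substitution: /d/ → /w/, /g/ → /ʒ/, giving /wʒjɪnojoʒbɹ/.
The consonants /w/, /ʒ/, /ʒ/, /b/, /ɹ/ cannot be parsed into a legal (C)V(N) syllable (only a nasal (/m/, /n/, or /ŋ/) is licensed in coda position; onsets are limited to one consonant).
Each unlicensed consonant is deleted: /w/, /ʒ/, /ʒ/, /b/, /ɹ/.

jɪnojo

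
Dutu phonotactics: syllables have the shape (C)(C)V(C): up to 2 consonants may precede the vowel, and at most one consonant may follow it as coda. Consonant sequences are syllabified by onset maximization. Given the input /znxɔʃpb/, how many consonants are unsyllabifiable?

3

The consonants /z/, /p/, /b/ cannot be parsed into a legal (C)(C)V(C) syllable (at most one coda consonant is licensed; onsets may contain at most 2 consonants).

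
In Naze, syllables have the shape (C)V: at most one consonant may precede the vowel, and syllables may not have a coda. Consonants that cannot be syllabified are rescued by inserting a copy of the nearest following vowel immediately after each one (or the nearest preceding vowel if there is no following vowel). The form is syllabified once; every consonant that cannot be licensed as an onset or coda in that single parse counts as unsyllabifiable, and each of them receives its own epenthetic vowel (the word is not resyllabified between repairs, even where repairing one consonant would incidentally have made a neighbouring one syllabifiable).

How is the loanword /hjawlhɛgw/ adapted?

The consonants /h/, /w/, /l/, /g/, /w/ cannot be parsed into a legal (C)V syllable (no codas are permitted; onsets are limited to one consonant).
Epenthesis after each stranded consonant: /h/ → /ha/, /w/ → /wɛ/, /l/ → /lɛ/, /g/ → /gɛ/, /w/ → /wɛ/.

hajawɛlɛhɛgɛwɛ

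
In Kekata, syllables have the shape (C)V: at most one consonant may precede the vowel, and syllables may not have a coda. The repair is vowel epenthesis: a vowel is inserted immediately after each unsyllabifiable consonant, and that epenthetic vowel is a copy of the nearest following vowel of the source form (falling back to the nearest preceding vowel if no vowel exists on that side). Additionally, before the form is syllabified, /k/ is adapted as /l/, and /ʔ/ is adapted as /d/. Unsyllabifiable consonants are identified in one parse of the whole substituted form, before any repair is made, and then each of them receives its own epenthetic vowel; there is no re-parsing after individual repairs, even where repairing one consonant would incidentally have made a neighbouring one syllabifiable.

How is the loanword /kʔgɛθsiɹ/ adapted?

lɛdɛgɛθisiɹi

Substitution: /k/ → /l/, /ʔ/ → /d/, giving /ldgɛθsiɹ/.
The consonants /l/, /d/, /θ/, /ɹ/ cannot be parsed into a legal (C)V syllable (no codas are permitted; onsets are limited to one consonant).
Epenthesis after each stranded consonant: /l/ → /lɛ/, /d/ → /dɛ/, /θ/ → /θi/, /ɹ/ → /ɹi/.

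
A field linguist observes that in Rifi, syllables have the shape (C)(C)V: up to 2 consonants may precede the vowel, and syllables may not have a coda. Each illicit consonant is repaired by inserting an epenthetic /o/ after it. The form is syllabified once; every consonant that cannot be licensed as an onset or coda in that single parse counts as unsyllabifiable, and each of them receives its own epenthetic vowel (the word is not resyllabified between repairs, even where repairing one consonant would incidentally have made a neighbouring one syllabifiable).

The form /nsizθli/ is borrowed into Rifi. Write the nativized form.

nsizoθli

Under (C)(C)V, the unsyllabifiable consonants are /z/ (no codas are permitted; onsets may contain at most 2 consonants).
Each unlicensed consonant becomes the onset of a new syllable: /z/ → /zo/.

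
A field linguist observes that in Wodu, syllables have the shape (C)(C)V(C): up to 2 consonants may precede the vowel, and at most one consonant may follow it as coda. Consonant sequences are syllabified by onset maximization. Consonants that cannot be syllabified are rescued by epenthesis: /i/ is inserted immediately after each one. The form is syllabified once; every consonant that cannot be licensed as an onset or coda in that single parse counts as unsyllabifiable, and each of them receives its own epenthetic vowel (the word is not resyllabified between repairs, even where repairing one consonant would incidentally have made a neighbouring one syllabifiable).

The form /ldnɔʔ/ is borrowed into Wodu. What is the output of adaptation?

Syllabifying with onset maximization leaves /l/ stranded (at most one coda consonant is licensed; onsets may contain at most 2 consonants).
Inserting the epenthetic vowel yields /l/ → /li/.

lidnɔʔ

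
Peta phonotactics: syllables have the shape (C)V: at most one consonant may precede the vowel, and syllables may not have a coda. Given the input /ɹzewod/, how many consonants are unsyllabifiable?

Syllabifying with onset maximization leaves /ɹ/, /d/ stranded (no codas are permitted; onsets are limited to one consonant).

2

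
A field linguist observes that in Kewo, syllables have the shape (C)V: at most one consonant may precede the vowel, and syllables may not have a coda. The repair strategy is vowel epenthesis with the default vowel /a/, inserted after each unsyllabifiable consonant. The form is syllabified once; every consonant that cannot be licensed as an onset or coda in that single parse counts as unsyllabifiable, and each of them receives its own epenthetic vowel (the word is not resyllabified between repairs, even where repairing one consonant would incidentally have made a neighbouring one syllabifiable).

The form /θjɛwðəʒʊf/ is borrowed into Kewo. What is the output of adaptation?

θajɛwaðəʒʊfa

Syllabifying with onset maximization leaves /θ/, /w/, /f/ stranded (no codas are permitted; onsets are limited to one consonant).
Each unlicensed consonant becomes the onset of a new syllable: /θ/ → /θa/, /w/ → /wa/, /f/ → /fa/.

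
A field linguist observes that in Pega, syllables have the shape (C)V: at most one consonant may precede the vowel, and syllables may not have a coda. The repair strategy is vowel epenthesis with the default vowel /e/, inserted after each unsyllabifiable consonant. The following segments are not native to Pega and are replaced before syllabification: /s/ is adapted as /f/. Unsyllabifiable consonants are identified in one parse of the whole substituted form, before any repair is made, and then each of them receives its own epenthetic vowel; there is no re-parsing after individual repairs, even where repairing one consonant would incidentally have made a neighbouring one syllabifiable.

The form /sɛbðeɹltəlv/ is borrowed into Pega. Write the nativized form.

fɛbeðeɹeletəleve

Substitution: /s/ → /f/, giving /fɛbðeɹltəlv/.
Under (C)V, the unsyllabifiable consonants are /b/, /ɹ/, /l/, /l/, /v/ (no codas are permitted; onsets are limited to one consonant).
Epenthesis after each stranded consonant: /b/ → /be/, /ɹ/ → /ɹe/, /l/ → /le/, /l/ → /le/, /v/ → /ve/.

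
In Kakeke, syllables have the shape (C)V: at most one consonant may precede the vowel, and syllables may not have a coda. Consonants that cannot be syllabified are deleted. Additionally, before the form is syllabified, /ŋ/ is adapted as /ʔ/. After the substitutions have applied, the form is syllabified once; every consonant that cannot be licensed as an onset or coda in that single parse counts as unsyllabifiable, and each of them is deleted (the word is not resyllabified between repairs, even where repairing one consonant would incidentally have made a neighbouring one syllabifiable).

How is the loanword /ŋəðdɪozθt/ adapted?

Substitution: /ŋ/ → /ʔ/, giving /ʔəðdɪozθt/.
Syllabifying with onset maximization leaves /ð/, /z/, /θ/, /t/ stranded (no codas are permitted; onsets are limited to one consonant).
Deletion applies to /ð/, /z/, /θ/, /t/.

ʔədɪo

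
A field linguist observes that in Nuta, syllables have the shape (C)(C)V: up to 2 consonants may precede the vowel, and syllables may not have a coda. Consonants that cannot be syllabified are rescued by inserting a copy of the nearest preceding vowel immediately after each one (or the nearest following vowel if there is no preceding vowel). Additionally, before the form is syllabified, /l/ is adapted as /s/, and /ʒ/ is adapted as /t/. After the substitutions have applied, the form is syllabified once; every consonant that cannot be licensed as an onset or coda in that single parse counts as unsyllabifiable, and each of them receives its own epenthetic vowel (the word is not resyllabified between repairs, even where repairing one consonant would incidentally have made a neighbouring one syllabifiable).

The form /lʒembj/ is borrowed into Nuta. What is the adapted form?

Substitution: /l/ → /s/, /ʒ/ → /t/, giving /stembj/.
Syllabifying with onset maximization leaves /m/, /b/, /j/ stranded (no codas are permitted; onsets may contain at most 2 consonants).
Epenthesis after each stranded consonant: /m/ → /me/, /b/ → /be/, /j/ → /je/.

stemebeje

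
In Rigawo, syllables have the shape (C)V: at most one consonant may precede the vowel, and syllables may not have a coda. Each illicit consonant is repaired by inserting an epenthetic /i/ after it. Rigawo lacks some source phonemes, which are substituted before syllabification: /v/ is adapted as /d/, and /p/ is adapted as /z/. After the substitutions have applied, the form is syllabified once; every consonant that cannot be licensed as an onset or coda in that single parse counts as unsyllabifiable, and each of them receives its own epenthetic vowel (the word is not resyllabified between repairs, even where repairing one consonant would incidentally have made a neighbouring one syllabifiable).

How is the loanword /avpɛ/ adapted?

Substitution: /v/ → /d/, /p/ → /z/, giving /adzɛ/.
The consonants /d/ cannot be parsed into a legal (C)V syllable (no codas are permitted; onsets are limited to one consonant).
Each unlicensed consonant becomes the onset of a new syllable: /d/ → /di/.

adizɛ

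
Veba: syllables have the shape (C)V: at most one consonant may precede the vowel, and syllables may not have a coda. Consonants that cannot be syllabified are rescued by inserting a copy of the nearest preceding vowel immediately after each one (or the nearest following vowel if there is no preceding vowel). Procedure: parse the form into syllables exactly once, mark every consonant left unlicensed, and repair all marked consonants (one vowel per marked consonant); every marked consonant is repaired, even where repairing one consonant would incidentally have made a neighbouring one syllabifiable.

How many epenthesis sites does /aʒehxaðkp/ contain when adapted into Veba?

4

The unsyllabifiable consonants are /h/, /ð/, /k/, /p/; each receives one epenthetic vowel.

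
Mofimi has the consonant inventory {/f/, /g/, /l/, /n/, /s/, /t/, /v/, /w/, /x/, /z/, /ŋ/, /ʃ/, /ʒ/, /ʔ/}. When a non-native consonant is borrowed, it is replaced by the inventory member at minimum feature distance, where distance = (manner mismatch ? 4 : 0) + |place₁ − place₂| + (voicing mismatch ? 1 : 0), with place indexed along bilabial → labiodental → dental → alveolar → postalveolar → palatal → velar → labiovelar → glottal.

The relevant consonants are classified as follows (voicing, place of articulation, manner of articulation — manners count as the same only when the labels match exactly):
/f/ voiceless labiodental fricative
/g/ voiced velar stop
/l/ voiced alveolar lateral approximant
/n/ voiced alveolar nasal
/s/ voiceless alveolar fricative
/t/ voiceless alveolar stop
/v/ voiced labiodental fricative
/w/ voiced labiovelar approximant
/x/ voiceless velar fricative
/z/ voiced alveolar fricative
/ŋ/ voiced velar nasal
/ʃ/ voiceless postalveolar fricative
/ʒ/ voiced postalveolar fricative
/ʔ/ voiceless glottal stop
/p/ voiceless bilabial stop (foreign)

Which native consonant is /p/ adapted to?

t

/t/ is closest: same manner (stop), place distance 3 (bilabial→alveolar), same voicing; total 3. Next closest is /f/ at distance 5.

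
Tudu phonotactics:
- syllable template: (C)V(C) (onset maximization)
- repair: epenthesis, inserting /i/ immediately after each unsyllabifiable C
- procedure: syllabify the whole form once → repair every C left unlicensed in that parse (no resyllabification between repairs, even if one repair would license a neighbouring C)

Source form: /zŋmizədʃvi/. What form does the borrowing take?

ziŋimizədʃivi

Syllabifying with onset maximization leaves /z/, /ŋ/, /ʃ/ stranded (at most one coda consonant is licensed; onsets are limited to one consonant).
Inserting the epenthetic vowel yields /z/ → /zi/, /ŋ/ → /ŋi/, /ʃ/ → /ʃi/.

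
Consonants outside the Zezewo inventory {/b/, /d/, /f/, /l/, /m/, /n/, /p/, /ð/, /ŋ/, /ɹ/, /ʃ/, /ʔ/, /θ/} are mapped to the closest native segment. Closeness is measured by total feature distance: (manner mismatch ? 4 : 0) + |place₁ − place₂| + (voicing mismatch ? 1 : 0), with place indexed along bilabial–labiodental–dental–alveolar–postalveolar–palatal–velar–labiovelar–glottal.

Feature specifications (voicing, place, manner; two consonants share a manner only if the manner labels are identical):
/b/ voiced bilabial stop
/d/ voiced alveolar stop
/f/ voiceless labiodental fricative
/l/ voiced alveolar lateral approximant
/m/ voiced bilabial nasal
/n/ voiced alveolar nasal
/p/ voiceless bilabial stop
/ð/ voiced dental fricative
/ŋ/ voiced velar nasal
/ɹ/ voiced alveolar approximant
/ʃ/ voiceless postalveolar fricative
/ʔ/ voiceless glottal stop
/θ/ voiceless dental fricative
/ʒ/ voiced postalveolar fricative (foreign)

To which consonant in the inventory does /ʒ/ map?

/ʃ/ is closest: same manner (fricative), place distance 0 (postalveolar→postalveolar), voicing differs (+1); total 1. Next closest is /ð/ at distance 2.

ʃ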